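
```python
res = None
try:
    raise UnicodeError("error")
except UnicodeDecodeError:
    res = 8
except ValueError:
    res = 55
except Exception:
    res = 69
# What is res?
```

Step-by-step execution trace:
1. `raise UnicodeError(...)` raises UnicodeError.
2. `except UnicodeDecodeError` does not match (UnicodeError is not a subclass of UnicodeDecodeError); skipped.
3. `except ValueError` matches (UnicodeError is a subclass of ValueError) → res = 55.
4. `except Exception` is not reached.
Result: 55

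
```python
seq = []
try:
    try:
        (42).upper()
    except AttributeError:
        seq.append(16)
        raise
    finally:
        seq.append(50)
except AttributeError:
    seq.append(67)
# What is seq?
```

Step-by-step execution trace:
1. Inner try: `(42).upper()` raises AttributeError.
2. Inner `except AttributeError` matches → `seq.append(16)` → seq = [16].
3. bare `raise` re-raises AttributeError.
4. Inner `finally` runs during unwinding: `seq.append(50)` → seq = [16, 50].
5. Outer `except AttributeError` matches → `seq.append(67)` → seq = [16, 50, 67].
Result: [16, 50, 67]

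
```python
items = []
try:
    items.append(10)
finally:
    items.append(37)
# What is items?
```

Step-by-step execution trace:
1. try: `items.append(10)` → items = [10].
2. The try body completes without raising.
3. finally always runs: `items.append(37)` → items = [10, 37].
Result: [10, 37]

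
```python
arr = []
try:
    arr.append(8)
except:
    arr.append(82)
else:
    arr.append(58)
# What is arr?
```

Step-by-step execution trace:
1. try: `arr.append(8)` → arr = [8]. No exception raised.
2. `except` is skipped.
3. `else` runs (try completed without exception): `arr.append(58)` → arr = [8, 58].
Result: [8, 58]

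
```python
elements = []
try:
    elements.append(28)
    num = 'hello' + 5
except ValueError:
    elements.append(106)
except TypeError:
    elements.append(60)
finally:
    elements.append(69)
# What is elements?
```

Step-by-step execution trace:
1. try: `elements.append(28)` → elements = [28].
2. `num = 'hello' + 5` raises TypeError.
3. `except ValueError` does not match TypeError; skipped.
4. `except TypeError` matches → `elements.append(60)` → elements = [28, 60].
5. finally always runs: `elements.append(69)` → elements = [28, 60, 69].
Result: [28, 60, 69]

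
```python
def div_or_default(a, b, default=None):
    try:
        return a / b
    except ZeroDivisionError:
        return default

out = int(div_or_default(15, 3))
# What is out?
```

Step-by-step execution trace:
1. `div_or_default(15, 3)` enters try: `return 15 / 3` → returns 5.0. No exception raised.
2. `except ZeroDivisionError` is skipped.
3. `int(5.0)` → 5 → out = 5.
Result: 5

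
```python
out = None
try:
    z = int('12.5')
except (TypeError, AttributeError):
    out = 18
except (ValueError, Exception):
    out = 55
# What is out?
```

Step-by-step execution trace:
1. `z = int('12.5')` raises ValueError.
2. `except (TypeError, AttributeError)` does not match ValueError; skipped.
3. `except (ValueError, Exception)` matches (ValueError is in the tuple) → out = 55.
Result: 55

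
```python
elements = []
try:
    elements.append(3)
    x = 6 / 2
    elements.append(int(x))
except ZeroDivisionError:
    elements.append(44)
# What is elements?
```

Step-by-step execution trace:
1. try: `elements.append(3)` → elements = [3].
2. `x = 6 / 2` → x = 3.0. No exception raised.
3. `elements.append(int(x))` → elements = [3, 3].
4. `except ZeroDivisionError` is skipped (no exception was raised).
Result: [3, 3]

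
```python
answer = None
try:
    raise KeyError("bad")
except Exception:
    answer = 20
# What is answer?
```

Step-by-step execution trace:
1. `raise KeyError(...)` raises KeyError.
2. `except Exception` matches (KeyError is a subclass of Exception) → answer = 20.
Result: 20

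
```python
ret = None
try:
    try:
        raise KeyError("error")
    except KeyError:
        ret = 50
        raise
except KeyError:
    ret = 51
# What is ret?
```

Step-by-step execution trace:
1. Inner try: `raise KeyError("error")` raises KeyError.
2. Inner `except KeyError` matches → ret = 50.
3. bare `raise` re-raises the same KeyError.
4. Outer `except KeyError` matches → ret = 51.
Result: 51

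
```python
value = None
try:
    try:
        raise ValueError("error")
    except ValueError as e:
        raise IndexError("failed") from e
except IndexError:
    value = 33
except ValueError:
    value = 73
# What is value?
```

Step-by-step execution trace:
1. Inner try raises ValueError; inner `except ValueError as e` catches it.
2. `raise IndexError(...) from e` raises IndexError (ValueError is attached as __cause__, but only IndexError is active).
3. Outer `except IndexError` matches → value = 33.
4. `except ValueError` is not reached.
Result: 33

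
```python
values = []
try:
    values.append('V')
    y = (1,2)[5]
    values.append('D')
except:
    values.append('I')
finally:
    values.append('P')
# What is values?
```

Step-by-step execution trace:
1. try: `values.append('V')` → values = ['V'].
2. `y = (1,2)[5]` raises IndexError; `values.append('D')` is not reached.
3. bare `except` matches → `values.append('I')` → values = ['V', 'I'].
4. finally always runs: `values.append('P')` → values = ['V', 'I', 'P'].
Result: ['V', 'I', 'P']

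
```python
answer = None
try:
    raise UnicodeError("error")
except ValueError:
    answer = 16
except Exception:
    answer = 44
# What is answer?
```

Step-by-step execution trace:
1. `raise UnicodeError(...)` raises UnicodeError.
2. `except ValueError` matches (UnicodeError is a subclass of ValueError) → answer = 16.
3. `except Exception` is not reached.
Result: 16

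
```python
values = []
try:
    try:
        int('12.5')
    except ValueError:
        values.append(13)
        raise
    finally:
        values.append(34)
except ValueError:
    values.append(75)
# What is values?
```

Step-by-step execution trace:
1. Inner try: `int('12.5')` raises ValueError.
2. Inner `except ValueError` matches → `values.append(13)` → values = [13].
3. bare `raise` re-raises ValueError.
4. Inner `finally` runs during unwinding: `values.append(34)` → values = [13, 34].
5. Outer `except ValueError` matches → `values.append(75)` → values = [13, 34, 75].
Result: [13, 34, 75]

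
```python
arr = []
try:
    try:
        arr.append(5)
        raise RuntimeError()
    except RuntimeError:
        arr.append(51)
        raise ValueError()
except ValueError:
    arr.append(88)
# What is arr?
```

Step-by-step execution trace:
1. Inner try: `arr.append(5)` → arr = [5].
2. `raise RuntimeError()` raises RuntimeError.
3. Inner `except RuntimeError` matches → `arr.append(51)` → arr = [5, 51].
4. `raise ValueError()` raises ValueError; propagates to outer try.
5. Outer `except ValueError` matches → `arr.append(88)` → arr = [5, 51, 88].
Result: [5, 51, 88]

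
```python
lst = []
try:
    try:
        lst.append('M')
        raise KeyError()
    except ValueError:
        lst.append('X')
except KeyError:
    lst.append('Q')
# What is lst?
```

Step-by-step execution trace:
1. Inner try: `lst.append('M')` → lst = ['M'].
2. `raise KeyError()` raises KeyError.
3. Inner `except ValueError` does not match KeyError; exception propagates to outer try.
4. Outer `except KeyError` matches → `lst.append('Q')` → lst = ['M', 'Q'].
Result: ['M', 'Q']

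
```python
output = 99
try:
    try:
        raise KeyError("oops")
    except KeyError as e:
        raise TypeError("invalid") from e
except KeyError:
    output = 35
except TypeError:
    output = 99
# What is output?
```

Step-by-step execution trace:
1. Inner try raises KeyError; inner `except KeyError as e` catches it.
2. `raise TypeError(...) from e` raises TypeError (KeyError is attached as __cause__, but only TypeError is active).
3. Outer `except KeyError` does not match TypeError; skipped.
4. Outer `except TypeError` matches → output = 99.
Result: 99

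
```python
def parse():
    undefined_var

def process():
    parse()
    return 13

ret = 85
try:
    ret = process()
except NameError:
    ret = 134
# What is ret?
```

Step-by-step execution trace:
1. ret starts at 85.
2. try: `process()` calls `parse()`.
3. `parse()` evaluates `undefined_var`, which raises NameError; it propagates through process (uncaught).
4. `return 13` in process is not reached; the assignment to ret does not complete.
5. `except NameError` matches → ret = 134.
Result: 134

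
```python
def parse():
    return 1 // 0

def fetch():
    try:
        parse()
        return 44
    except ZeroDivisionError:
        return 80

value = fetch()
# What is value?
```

Step-by-step execution trace:
1. `fetch()` calls `parse()`.
2. `parse()` evaluates `1 // 0`, which raises ZeroDivisionError; it propagates to the caller.
3. `return 44` is not reached.
4. `except ZeroDivisionError` in fetch matches → returns 80.
5. value = 80.
Result: 80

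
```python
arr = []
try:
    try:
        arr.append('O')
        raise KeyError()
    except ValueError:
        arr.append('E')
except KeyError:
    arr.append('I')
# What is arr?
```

Step-by-step execution trace:
1. Inner try: `arr.append('O')` → arr = ['O'].
2. `raise KeyError()` raises KeyError.
3. Inner `except ValueError` does not match KeyError; exception propagates to outer try.
4. Outer `except KeyError` matches → `arr.append('I')` → arr = ['O', 'I'].
Result: ['O', 'I']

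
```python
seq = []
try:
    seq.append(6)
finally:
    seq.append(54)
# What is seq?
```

Step-by-step execution trace:
1. try: `seq.append(6)` → seq = [6].
2. The try body completes without raising.
3. finally always runs: `seq.append(54)` → seq = [6, 54].
Result: [6, 54]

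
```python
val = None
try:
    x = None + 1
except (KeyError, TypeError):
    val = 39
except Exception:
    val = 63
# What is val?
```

Step-by-step execution trace:
1. `x = None + 1` raises TypeError.
2. `except (KeyError, TypeError)` matches (TypeError is in the tuple) → val = 39.
3. `except Exception` is not reached.
Result: 39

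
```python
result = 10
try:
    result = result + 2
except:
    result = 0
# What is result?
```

Step-by-step execution trace:
1. result starts at 10.
2. try: `result = result + 2` → result = 12. No exception raised.
3. `except` is skipped.
Result: 12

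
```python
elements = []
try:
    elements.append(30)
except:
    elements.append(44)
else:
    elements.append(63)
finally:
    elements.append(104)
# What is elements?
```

Step-by-step execution trace:
1. try: `elements.append(30)` → elements = [30]. No exception raised.
2. `except` is skipped.
3. `else` runs: `elements.append(63)` → elements = [30, 63].
4. `finally` always runs: `elements.append(104)` → elements = [30, 63, 104].
Result: [30, 63, 104]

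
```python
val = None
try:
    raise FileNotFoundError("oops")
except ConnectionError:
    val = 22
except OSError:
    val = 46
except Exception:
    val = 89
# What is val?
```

Step-by-step execution trace:
1. `raise FileNotFoundError(...)` raises FileNotFoundError.
2. `except ConnectionError` does not match (FileNotFoundError is not a subclass of ConnectionError); skipped.
3. `except OSError` matches (FileNotFoundError is a subclass of OSError) → val = 46.
4. `except Exception` is not reached.
Result: 46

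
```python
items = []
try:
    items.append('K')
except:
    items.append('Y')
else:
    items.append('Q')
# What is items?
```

Step-by-step execution trace:
1. try: `items.append('K')` → items = ['K']. No exception raised.
2. `except` is skipped.
3. `else` runs (try completed without exception): `items.append('Q')` → items = ['K', 'Q'].
Result: ['K', 'Q']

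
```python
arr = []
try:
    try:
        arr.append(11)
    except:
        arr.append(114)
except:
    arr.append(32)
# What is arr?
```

Step-by-step execution trace:
1. Inner try: `arr.append(11)` → arr = [11]. No exception raised.
2. Inner `except` is skipped.
3. Inner try completes normally; outer `except` is skipped.
Result: [11]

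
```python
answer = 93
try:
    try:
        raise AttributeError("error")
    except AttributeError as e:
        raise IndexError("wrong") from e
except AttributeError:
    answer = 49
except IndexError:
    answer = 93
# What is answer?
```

Step-by-step execution trace:
1. Inner try raises AttributeError; inner `except AttributeError as e` catches it.
2. `raise IndexError(...) from e` raises IndexError (AttributeError is attached as __cause__, but only IndexError is active).
3. Outer `except AttributeError` does not match IndexError; skipped.
4. Outer `except IndexError` matches → answer = 93.
Result: 93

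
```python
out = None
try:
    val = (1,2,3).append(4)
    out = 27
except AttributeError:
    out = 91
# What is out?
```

Step-by-step execution trace:
1. `val = (1,2,3).append(4)` raises AttributeError.
2. `out = 27` is not reached.
3. `except AttributeError` matches → out = 91.
Result: 91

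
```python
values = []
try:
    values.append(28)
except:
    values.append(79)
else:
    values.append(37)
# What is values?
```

Step-by-step execution trace:
1. try: `values.append(28)` → values = [28]. No exception raised.
2. `except` is skipped.
3. `else` runs (try completed without exception): `values.append(37)` → values = [28, 37].
Result: [28, 37]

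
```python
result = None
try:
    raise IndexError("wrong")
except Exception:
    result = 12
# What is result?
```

Step-by-step execution trace:
1. `raise IndexError(...)` raises IndexError.
2. `except Exception` matches (IndexError is a subclass of Exception) → result = 12.
Result: 12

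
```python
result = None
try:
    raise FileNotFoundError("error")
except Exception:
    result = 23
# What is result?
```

Step-by-step execution trace:
1. `raise FileNotFoundError(...)` raises FileNotFoundError.
2. `except Exception` matches (FileNotFoundError is a subclass of Exception) → result = 23.
Result: 23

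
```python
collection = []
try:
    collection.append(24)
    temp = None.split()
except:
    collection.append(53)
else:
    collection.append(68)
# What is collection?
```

Step-by-step execution trace:
1. try: `collection.append(24)` → collection = [24].
2. `temp = None.split()` raises AttributeError.
3. bare `except` matches → `collection.append(53)` → collection = [24, 53].
4. `else` is skipped (an exception was raised).
Result: [24, 53]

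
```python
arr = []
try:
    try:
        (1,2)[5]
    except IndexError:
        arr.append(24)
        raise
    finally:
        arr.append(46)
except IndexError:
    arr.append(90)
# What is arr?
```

Step-by-step execution trace:
1. Inner try: `(1,2)[5]` raises IndexError.
2. Inner `except IndexError` matches → `arr.append(24)` → arr = [24].
3. bare `raise` re-raises IndexError.
4. Inner `finally` runs during unwinding: `arr.append(46)` → arr = [24, 46].
5. Outer `except IndexError` matches → `arr.append(90)` → arr = [24, 46, 90].
Result: [24, 46, 90]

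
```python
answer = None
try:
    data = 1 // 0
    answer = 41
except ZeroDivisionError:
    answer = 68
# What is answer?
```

Step-by-step execution trace:
1. `data = 1 // 0` raises ZeroDivisionError.
2. `answer = 41` is not reached.
3. `except ZeroDivisionError` matches → answer = 68.
Result: 68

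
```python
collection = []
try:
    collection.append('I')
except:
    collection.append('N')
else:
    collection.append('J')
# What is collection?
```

Step-by-step execution trace:
1. try: `collection.append('I')` → collection = ['I']. No exception raised.
2. `except` is skipped.
3. `else` runs (try completed without exception): `collection.append('J')` → collection = ['I', 'J'].
Result: ['I', 'J']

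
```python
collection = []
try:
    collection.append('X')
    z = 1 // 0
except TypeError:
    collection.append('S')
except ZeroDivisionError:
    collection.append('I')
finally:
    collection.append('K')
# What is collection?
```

Step-by-step execution trace:
1. try: `collection.append('X')` → collection = ['X'].
2. `z = 1 // 0` raises ZeroDivisionError.
3. `except TypeError` does not match ZeroDivisionError; skipped.
4. `except ZeroDivisionError` matches → `collection.append('I')` → collection = ['X', 'I'].
5. finally always runs: `collection.append('K')` → collection = ['X', 'I', 'K'].
Result: ['X', 'I', 'K']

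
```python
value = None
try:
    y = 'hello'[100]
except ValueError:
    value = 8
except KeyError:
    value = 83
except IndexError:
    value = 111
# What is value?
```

Step-by-step execution trace:
1. `y = 'hello'[100]` raises IndexError.
2. `except ValueError` does not match IndexError; skipped.
3. `except KeyError` does not match IndexError; skipped.
4. `except IndexError` matches → value = 111.
Result: 111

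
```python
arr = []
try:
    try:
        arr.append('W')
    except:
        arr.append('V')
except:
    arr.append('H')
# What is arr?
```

Step-by-step execution trace:
1. Inner try: `arr.append('W')` → arr = ['W']. No exception raised.
2. Inner `except` is skipped.
3. Inner try completes normally; outer `except` is skipped.
Result: ['W']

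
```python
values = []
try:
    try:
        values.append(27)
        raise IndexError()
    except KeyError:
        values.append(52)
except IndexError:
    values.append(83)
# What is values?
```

Step-by-step execution trace:
1. Inner try: `values.append(27)` → values = [27].
2. `raise IndexError()` raises IndexError.
3. Inner `except KeyError` does not match IndexError; exception propagates to outer try.
4. Outer `except IndexError` matches → `values.append(83)` → values = [27, 83].
Result: [27, 83]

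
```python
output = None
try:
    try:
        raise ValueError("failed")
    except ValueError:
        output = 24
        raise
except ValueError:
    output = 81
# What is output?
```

Step-by-step execution trace:
1. Inner try: `raise ValueError("failed")` raises ValueError.
2. Inner `except ValueError` matches → output = 24.
3. bare `raise` re-raises the same ValueError.
4. Outer `except ValueError` matches → output = 81.
Result: 81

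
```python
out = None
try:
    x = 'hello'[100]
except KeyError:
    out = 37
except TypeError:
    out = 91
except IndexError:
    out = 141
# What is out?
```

Step-by-step execution trace:
1. `x = 'hello'[100]` raises IndexError.
2. `except KeyError` does not match IndexError; skipped.
3. `except TypeError` does not match IndexError; skipped.
4. `except IndexError` matches → out = 141.
Result: 141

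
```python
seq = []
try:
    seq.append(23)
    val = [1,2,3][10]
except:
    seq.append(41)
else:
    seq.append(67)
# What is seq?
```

Step-by-step execution trace:
1. try: `seq.append(23)` → seq = [23].
2. `val = [1,2,3][10]` raises IndexError.
3. bare `except` matches → `seq.append(41)` → seq = [23, 41].
4. `else` is skipped (an exception was raised).
Result: [23, 41]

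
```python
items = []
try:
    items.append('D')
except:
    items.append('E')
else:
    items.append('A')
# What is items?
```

Step-by-step execution trace:
1. try: `items.append('D')` → items = ['D']. No exception raised.
2. `except` is skipped.
3. `else` runs (try completed without exception): `items.append('A')` → items = ['D', 'A'].
Result: ['D', 'A']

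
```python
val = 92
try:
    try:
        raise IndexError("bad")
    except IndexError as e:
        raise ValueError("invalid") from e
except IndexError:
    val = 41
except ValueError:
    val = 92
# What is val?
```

Step-by-step execution trace:
1. Inner try raises IndexError; inner `except IndexError as e` catches it.
2. `raise ValueError(...) from e` raises ValueError (IndexError is attached as __cause__, but only ValueError is active).
3. Outer `except IndexError` does not match ValueError; skipped.
4. Outer `except ValueError` matches → val = 92.
Result: 92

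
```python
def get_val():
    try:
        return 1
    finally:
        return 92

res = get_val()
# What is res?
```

Step-by-step execution trace:
1. `get_val()` enters try: `return 1` sets pending return value 1.
2. Before returning, `finally: return 92` runs and overrides the pending return.
3. get_val() returns 92 → res = 92.
Result: 92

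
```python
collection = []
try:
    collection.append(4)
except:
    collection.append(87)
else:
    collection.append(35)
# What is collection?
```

Step-by-step execution trace:
1. try: `collection.append(4)` → collection = [4]. No exception raised.
2. `except` is skipped.
3. `else` runs (try completed without exception): `collection.append(35)` → collection = [4, 35].
Result: [4, 35]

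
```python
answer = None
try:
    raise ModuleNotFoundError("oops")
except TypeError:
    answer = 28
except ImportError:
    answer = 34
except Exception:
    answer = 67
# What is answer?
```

Step-by-step execution trace:
1. `raise ModuleNotFoundError(...)` raises ModuleNotFoundError.
2. `except TypeError` does not match (ModuleNotFoundError is not a subclass of TypeError); skipped.
3. `except ImportError` matches (ModuleNotFoundError is a subclass of ImportError) → answer = 34.
4. `except Exception` is not reached.
Result: 34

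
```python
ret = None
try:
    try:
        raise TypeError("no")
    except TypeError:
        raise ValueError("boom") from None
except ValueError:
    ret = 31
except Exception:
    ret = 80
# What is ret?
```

Step-by-step execution trace:
1. Inner try raises TypeError; inner `except TypeError` catches it.
2. `raise ValueError(...) from None` raises ValueError (from None suppresses __context__, but the active exception is still ValueError).
3. Outer `except ValueError` matches → ret = 31.
4. `except Exception` is not reached.
Result: 31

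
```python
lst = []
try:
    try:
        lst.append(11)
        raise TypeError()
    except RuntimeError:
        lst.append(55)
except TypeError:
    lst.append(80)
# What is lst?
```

Step-by-step execution trace:
1. Inner try: `lst.append(11)` → lst = [11].
2. `raise TypeError()` raises TypeError.
3. Inner `except RuntimeError` does not match TypeError; exception propagates to outer try.
4. Outer `except TypeError` matches → `lst.append(80)` → lst = [11, 80].
Result: [11, 80]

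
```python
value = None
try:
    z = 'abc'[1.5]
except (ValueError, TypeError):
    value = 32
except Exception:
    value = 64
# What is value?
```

Step-by-step execution trace:
1. `z = 'abc'[1.5]` raises TypeError.
2. `except (ValueError, TypeError)` matches (TypeError is in the tuple) → value = 32.
3. `except Exception` is not reached.
Result: 32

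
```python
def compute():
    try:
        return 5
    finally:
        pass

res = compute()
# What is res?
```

Step-by-step execution trace:
1. `compute()` enters try: `return 5` sets pending return value 5.
2. Before returning, `finally: pass` runs (no effect).
3. compute() returns 5 → res = 5.
Result: 5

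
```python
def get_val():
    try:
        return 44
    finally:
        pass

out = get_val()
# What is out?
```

Step-by-step execution trace:
1. `get_val()` enters try: `return 44` sets pending return value 44.
2. Before returning, `finally: pass` runs (no effect).
3. get_val() returns 44 → out = 44.
Result: 44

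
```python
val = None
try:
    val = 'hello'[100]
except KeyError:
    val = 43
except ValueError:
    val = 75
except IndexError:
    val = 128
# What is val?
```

Step-by-step execution trace:
1. `val = 'hello'[100]` raises IndexError.
2. `except KeyError` does not match IndexError; skipped.
3. `except ValueError` does not match IndexError; skipped.
4. `except IndexError` matches → val = 128.
Result: 128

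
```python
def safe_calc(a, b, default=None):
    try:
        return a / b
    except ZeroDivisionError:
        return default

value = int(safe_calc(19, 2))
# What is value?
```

Step-by-step execution trace:
1. `safe_calc(19, 2)` enters try: `return 19 / 2` → returns 9.5. No exception raised.
2. `except ZeroDivisionError` is skipped.
3. `int(9.5)` → 9 → value = 9.
Result: 9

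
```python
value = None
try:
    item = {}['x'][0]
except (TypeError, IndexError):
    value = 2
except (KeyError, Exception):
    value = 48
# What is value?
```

Step-by-step execution trace:
1. `item = {}['x'][0]` raises KeyError.
2. `except (TypeError, IndexError)` does not match KeyError; skipped.
3. `except (KeyError, Exception)` matches (KeyError is in the tuple) → value = 48.
Result: 48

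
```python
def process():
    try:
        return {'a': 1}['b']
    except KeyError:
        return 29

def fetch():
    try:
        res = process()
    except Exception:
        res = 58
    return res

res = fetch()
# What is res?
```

Step-by-step execution trace:
1. `fetch()` calls `process()`.
2. In process: `{'a': 1}['b']` raises KeyError; `except KeyError` catches it → returns 29.
3. In fetch: `res = process()` → res = 29. No exception reaches fetch.
4. `except Exception` is skipped; fetch returns 29.
5. res = 29.
Result: 29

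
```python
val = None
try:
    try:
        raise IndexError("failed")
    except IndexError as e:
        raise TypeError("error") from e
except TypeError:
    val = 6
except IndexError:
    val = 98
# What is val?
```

Step-by-step execution trace:
1. Inner try raises IndexError; inner `except IndexError as e` catches it.
2. `raise TypeError(...) from e` raises TypeError (IndexError is attached as __cause__, but only TypeError is active).
3. Outer `except TypeError` matches → val = 6.
4. `except IndexError` is not reached.
Result: 6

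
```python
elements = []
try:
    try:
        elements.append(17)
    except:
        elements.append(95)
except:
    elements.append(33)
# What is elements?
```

Step-by-step execution trace:
1. Inner try: `elements.append(17)` → elements = [17]. No exception raised.
2. Inner `except` is skipped.
3. Inner try completes normally; outer `except` is skipped.
Result: [17]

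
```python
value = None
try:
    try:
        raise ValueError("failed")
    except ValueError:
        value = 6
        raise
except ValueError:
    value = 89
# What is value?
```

Step-by-step execution trace:
1. Inner try: `raise ValueError("failed")` raises ValueError.
2. Inner `except ValueError` matches → value = 6.
3. bare `raise` re-raises the same ValueError.
4. Outer `except ValueError` matches → value = 89.
Result: 89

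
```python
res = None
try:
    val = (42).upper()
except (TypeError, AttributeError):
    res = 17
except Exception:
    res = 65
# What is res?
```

Step-by-step execution trace:
1. `val = (42).upper()` raises AttributeError.
2. `except (TypeError, AttributeError)` matches (AttributeError is in the tuple) → res = 17.
3. `except Exception` is not reached.
Result: 17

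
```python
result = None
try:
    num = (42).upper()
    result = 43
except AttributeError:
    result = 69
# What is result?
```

Step-by-step execution trace:
1. `num = (42).upper()` raises AttributeError.
2. `result = 43` is not reached.
3. `except AttributeError` matches → result = 69.
Result: 69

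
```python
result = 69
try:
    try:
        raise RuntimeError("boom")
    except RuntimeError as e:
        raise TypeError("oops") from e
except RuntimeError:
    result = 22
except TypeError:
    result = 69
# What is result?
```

Step-by-step execution trace:
1. Inner try raises RuntimeError; inner `except RuntimeError as e` catches it.
2. `raise TypeError(...) from e` raises TypeError (RuntimeError is attached as __cause__, but only TypeError is active).
3. Outer `except RuntimeError` does not match TypeError; skipped.
4. Outer `except TypeError` matches → result = 69.
Result: 69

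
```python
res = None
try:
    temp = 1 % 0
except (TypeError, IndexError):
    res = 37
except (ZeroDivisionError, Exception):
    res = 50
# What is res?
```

Step-by-step execution trace:
1. `temp = 1 % 0` raises ZeroDivisionError.
2. `except (TypeError, IndexError)` does not match ZeroDivisionError; skipped.
3. `except (ZeroDivisionError, Exception)` matches (ZeroDivisionError is in the tuple) → res = 50.
Result: 50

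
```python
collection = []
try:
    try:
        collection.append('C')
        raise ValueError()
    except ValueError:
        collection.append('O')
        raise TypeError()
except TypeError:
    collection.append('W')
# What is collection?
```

Step-by-step execution trace:
1. Inner try: `collection.append('C')` → collection = ['C'].
2. `raise ValueError()` raises ValueError.
3. Inner `except ValueError` matches → `collection.append('O')` → collection = ['C', 'O'].
4. `raise TypeError()` raises TypeError; propagates to outer try.
5. Outer `except TypeError` matches → `collection.append('W')` → collection = ['C', 'O', 'W'].
Result: ['C', 'O', 'W']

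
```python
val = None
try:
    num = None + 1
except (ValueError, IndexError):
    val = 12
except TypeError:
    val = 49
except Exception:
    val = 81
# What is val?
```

Step-by-step execution trace:
1. `num = None + 1` raises TypeError.
2. `except (ValueError, IndexError)` does not match TypeError; skipped.
3. `except TypeError` matches (exact type match) → val = 49.
4. `except Exception` is not reached.
Result: 49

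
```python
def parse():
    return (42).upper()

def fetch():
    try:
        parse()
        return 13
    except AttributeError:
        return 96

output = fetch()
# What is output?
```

Step-by-step execution trace:
1. `fetch()` calls `parse()`.
2. `parse()` evaluates `(42).upper()`, which raises AttributeError; it propagates to the caller.
3. `return 13` is not reached.
4. `except AttributeError` in fetch matches → returns 96.
5. output = 96.
Result: 96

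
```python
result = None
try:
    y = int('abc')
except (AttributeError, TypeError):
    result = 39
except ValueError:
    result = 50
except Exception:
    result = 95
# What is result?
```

Step-by-step execution trace:
1. `y = int('abc')` raises ValueError.
2. `except (AttributeError, TypeError)` does not match ValueError; skipped.
3. `except ValueError` matches (exact type match) → result = 50.
4. `except Exception` is not reached.
Result: 50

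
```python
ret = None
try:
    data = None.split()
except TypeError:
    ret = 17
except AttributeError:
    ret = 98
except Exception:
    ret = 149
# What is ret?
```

Step-by-step execution trace:
1. `data = None.split()` raises AttributeError.
2. `except TypeError` does not match AttributeError; skipped.
3. `except AttributeError` matches → ret = 98.
4. Remaining except clauses are skipped.
Result: 98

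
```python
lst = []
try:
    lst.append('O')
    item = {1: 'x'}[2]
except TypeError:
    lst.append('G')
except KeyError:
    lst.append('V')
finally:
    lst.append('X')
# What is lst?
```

Step-by-step execution trace:
1. try: `lst.append('O')` → lst = ['O'].
2. `item = {1: 'x'}[2]` raises KeyError.
3. `except TypeError` does not match KeyError; skipped.
4. `except KeyError` matches → `lst.append('V')` → lst = ['O', 'V'].
5. finally always runs: `lst.append('X')` → lst = ['O', 'V', 'X'].
Result: ['O', 'V', 'X']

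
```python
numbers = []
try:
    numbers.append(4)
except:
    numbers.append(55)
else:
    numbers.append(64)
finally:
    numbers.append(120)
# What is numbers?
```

Step-by-step execution trace:
1. try: `numbers.append(4)` → numbers = [4]. No exception raised.
2. `except` is skipped.
3. `else` runs: `numbers.append(64)` → numbers = [4, 64].
4. `finally` always runs: `numbers.append(120)` → numbers = [4, 64, 120].
Result: [4, 64, 120]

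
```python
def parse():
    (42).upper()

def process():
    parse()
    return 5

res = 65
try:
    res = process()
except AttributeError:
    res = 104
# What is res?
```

Step-by-step execution trace:
1. res starts at 65.
2. try: `process()` calls `parse()`.
3. `parse()` evaluates `(42).upper()`, which raises AttributeError; it propagates through process (uncaught).
4. `return 5` in process is not reached; the assignment to res does not complete.
5. `except AttributeError` matches → res = 104.
Result: 104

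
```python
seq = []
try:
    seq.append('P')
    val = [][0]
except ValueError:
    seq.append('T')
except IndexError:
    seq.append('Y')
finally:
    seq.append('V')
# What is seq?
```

Step-by-step execution trace:
1. try: `seq.append('P')` → seq = ['P'].
2. `val = [][0]` raises IndexError.
3. `except ValueError` does not match IndexError; skipped.
4. `except IndexError` matches → `seq.append('Y')` → seq = ['P', 'Y'].
5. finally always runs: `seq.append('V')` → seq = ['P', 'Y', 'V'].
Result: ['P', 'Y', 'V']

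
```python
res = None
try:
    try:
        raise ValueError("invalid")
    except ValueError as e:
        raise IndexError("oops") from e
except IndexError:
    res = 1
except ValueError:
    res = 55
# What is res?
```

Step-by-step execution trace:
1. Inner try raises ValueError; inner `except ValueError as e` catches it.
2. `raise IndexError(...) from e` raises IndexError (ValueError is attached as __cause__, but only IndexError is active).
3. Outer `except IndexError` matches → res = 1.
4. `except ValueError` is not reached.
Result: 1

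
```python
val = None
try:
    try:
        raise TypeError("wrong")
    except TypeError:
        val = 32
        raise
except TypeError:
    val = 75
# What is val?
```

Step-by-step execution trace:
1. Inner try: `raise TypeError("wrong")` raises TypeError.
2. Inner `except TypeError` matches → val = 32.
3. bare `raise` re-raises the same TypeError.
4. Outer `except TypeError` matches → val = 75.
Result: 75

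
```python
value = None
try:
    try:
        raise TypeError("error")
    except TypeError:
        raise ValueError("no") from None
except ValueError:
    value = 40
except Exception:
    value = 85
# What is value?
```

Step-by-step execution trace:
1. Inner try raises TypeError; inner `except TypeError` catches it.
2. `raise ValueError(...) from None` raises ValueError (from None suppresses __context__, but the active exception is still ValueError).
3. Outer `except ValueError` matches → value = 40.
4. `except Exception` is not reached.
Result: 40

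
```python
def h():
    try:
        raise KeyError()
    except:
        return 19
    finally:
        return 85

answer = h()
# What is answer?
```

Step-by-step execution trace:
1. `h()` enters try: `raise KeyError()` raises KeyError.
2. bare `except` matches → `return 19` sets pending return value 19.
3. Before returning, `finally: return 85` runs and overrides the pending return.
4. h() returns 85 → answer = 85.
Result: 85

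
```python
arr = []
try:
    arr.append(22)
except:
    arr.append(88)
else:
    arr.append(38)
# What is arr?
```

Step-by-step execution trace:
1. try: `arr.append(22)` → arr = [22]. No exception raised.
2. `except` is skipped.
3. `else` runs (try completed without exception): `arr.append(38)` → arr = [22, 38].
Result: [22, 38]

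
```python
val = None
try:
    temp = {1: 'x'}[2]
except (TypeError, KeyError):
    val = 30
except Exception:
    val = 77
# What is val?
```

Step-by-step execution trace:
1. `temp = {1: 'x'}[2]` raises KeyError.
2. `except (TypeError, KeyError)` matches (KeyError is in the tuple) → val = 30.
3. `except Exception` is not reached.
Result: 30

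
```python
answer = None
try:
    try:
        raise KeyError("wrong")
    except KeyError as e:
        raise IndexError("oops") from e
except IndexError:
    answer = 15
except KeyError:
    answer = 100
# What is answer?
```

Step-by-step execution trace:
1. Inner try raises KeyError; inner `except KeyError as e` catches it.
2. `raise IndexError(...) from e` raises IndexError (KeyError is attached as __cause__, but only IndexError is active).
3. Outer `except IndexError` matches → answer = 15.
4. `except KeyError` is not reached.
Result: 15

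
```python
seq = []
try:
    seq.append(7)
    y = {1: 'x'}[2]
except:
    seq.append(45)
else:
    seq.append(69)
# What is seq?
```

Step-by-step execution trace:
1. try: `seq.append(7)` → seq = [7].
2. `y = {1: 'x'}[2]` raises KeyError.
3. bare `except` matches → `seq.append(45)` → seq = [7, 45].
4. `else` is skipped (an exception was raised).
Result: [7, 45]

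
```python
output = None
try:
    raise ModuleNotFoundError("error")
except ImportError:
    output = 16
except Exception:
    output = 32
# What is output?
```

Step-by-step execution trace:
1. `raise ModuleNotFoundError(...)` raises ModuleNotFoundError.
2. `except ImportError` matches (ModuleNotFoundError is a subclass of ImportError) → output = 16.
3. `except Exception` is not reached.
Result: 16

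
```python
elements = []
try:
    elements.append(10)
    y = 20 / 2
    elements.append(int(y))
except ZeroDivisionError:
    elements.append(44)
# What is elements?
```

Step-by-step execution trace:
1. try: `elements.append(10)` → elements = [10].
2. `y = 20 / 2` → y = 10.0. No exception raised.
3. `elements.append(int(y))` → elements = [10, 10].
4. `except ZeroDivisionError` is skipped (no exception was raised).
Result: [10, 10]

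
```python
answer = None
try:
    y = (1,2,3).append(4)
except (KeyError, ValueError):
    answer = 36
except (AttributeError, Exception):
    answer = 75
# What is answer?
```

Step-by-step execution trace:
1. `y = (1,2,3).append(4)` raises AttributeError.
2. `except (KeyError, ValueError)` does not match AttributeError; skipped.
3. `except (AttributeError, Exception)` matches (AttributeError is in the tuple) → answer = 75.
Result: 75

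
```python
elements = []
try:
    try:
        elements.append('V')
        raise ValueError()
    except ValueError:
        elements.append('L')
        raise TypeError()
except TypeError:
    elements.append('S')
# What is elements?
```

Step-by-step execution trace:
1. Inner try: `elements.append('V')` → elements = ['V'].
2. `raise ValueError()` raises ValueError.
3. Inner `except ValueError` matches → `elements.append('L')` → elements = ['V', 'L'].
4. `raise TypeError()` raises TypeError; propagates to outer try.
5. Outer `except TypeError` matches → `elements.append('S')` → elements = ['V', 'L', 'S'].
Result: ['V', 'L', 'S']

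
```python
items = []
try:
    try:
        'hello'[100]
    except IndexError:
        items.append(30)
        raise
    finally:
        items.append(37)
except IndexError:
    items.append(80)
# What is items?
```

Step-by-step execution trace:
1. Inner try: `'hello'[100]` raises IndexError.
2. Inner `except IndexError` matches → `items.append(30)` → items = [30].
3. bare `raise` re-raises IndexError.
4. Inner `finally` runs during unwinding: `items.append(37)` → items = [30, 37].
5. Outer `except IndexError` matches → `items.append(80)` → items = [30, 37, 80].
Result: [30, 37, 80]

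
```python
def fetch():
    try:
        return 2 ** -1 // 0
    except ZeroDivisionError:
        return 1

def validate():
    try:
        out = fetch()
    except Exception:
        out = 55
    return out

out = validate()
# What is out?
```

Step-by-step execution trace:
1. `validate()` calls `fetch()`.
2. In fetch: `2 ** -1 // 0` raises ZeroDivisionError; `except ZeroDivisionError` catches it → returns 1.
3. In validate: `out = fetch()` → out = 1. No exception reaches validate.
4. `except Exception` is skipped; validate returns 1.
5. out = 1.
Result: 1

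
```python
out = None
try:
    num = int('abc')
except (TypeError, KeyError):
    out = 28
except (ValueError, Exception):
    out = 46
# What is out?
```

Step-by-step execution trace:
1. `num = int('abc')` raises ValueError.
2. `except (TypeError, KeyError)` does not match ValueError; skipped.
3. `except (ValueError, Exception)` matches (ValueError is in the tuple) → out = 46.
Result: 46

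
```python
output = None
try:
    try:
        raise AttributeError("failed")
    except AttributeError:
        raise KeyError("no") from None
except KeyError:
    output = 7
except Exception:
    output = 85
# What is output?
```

Step-by-step execution trace:
1. Inner try raises AttributeError; inner `except AttributeError` catches it.
2. `raise KeyError(...) from None` raises KeyError (from None suppresses __context__, but the active exception is still KeyError).
3. Outer `except KeyError` matches → output = 7.
4. `except Exception` is not reached.
Result: 7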